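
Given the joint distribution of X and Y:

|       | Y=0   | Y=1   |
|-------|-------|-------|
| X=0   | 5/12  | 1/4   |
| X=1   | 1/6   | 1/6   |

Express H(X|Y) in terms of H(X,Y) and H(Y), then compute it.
H(X|Y) = H(X,Y) - H(Y)

Marginal P(Y) (column sums):
  P(Y=0) = 5/12 + 1/6 = 7/12
  P(Y=1) = 1/4 + 1/6 = 5/12

H(X,Y) = -[(5/12)·log₂(5/12) + (1/4)·log₂(1/4) + (1/6)·log₂(1/6) + (1/6)·log₂(1/6)]
  = 0.5263 + 0.5000 + 0.4308 + 0.4308
  = 1.8879 bits
H(Y) = -[(7/12)·log₂(7/12) + (5/12)·log₂(5/12)]
  = 0.4536 + 0.5263
  = 0.9799 bits

H(X|Y) = 1.8879 - 0.9799 = 0.9080 bits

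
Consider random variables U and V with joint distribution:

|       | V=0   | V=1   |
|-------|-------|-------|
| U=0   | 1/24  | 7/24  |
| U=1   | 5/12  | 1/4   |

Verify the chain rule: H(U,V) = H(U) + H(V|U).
Left side:
H(U,V) = -[(1/24)·log₂(1/24) + (7/24)·log₂(7/24) + (5/12)·log₂(5/12) + (1/4)·log₂(1/4)]
  = 0.1910 + 0.5185 + 0.5263 + 0.5000
  = 1.7358 bits

Right side:
Marginal P(U) (row sums):
  P(U=0) = 1/24 + 7/24 = 1/3
  P(U=1) = 5/12 + 1/4 = 2/3
H(U) = -[(1/3)·log₂(1/3) + (2/3)·log₂(2/3)]
  = 0.5283 + 0.3900
  = 0.9183 bits
H(V|U) = -Σ P(U,V)·log₂ P(V|U), where P(V|U) = P(U,V) / P(U)
  (U=0,V=0): P(V|U) = (1/24)/(1/3) = 1/8;  -(1/24)·log₂(1/8) = 0.1250
  (U=0,V=1): P(V|U) = (7/24)/(1/3) = 7/8;  -(7/24)·log₂(7/8) = 0.0562
  (U=1,V=0): P(V|U) = (5/12)/(2/3) = 5/8;  -(5/12)·log₂(5/8) = 0.2825
  (U=1,V=1): P(V|U) = (1/4)/(2/3) = 3/8;  -(1/4)·log₂(3/8) = 0.3538
H(V|U) = 0.1250 + 0.0562 + 0.2825 + 0.3538
  = 0.8175 bits
H(U) + H(V|U) = 0.9183 + 0.8175 = 1.7358 bits

Both sides equal 1.7358 bits, so the chain rule holds ✓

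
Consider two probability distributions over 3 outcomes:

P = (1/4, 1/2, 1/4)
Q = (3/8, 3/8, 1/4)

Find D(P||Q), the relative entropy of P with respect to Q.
D(P||Q) = Σ P(i) log₂(P(i)/Q(i))
  i=0: (1/4) × log₂((1/4)/(3/8)) = (1/4) × log₂(2/3) = -0.1462
  i=1: (1/2) × log₂((1/2)/(3/8)) = (1/2) × log₂(4/3) = 0.2075
  i=2: (1/4) × log₂((1/4)/(1/4)) = (1/4) × log₂(1) = 0.0000
D(P||Q) = -0.1462 + 0.2075 + 0.0000
  = 0.0613 bits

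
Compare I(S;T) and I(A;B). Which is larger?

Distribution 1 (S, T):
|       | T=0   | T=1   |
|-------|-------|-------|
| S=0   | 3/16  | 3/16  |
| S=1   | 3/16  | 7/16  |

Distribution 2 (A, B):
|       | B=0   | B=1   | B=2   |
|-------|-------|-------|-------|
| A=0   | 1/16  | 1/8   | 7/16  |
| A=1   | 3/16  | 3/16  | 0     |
Distribution 1 (S, T):
Marginal P(S) (row sums):
  P(S=0) = 3/16 + 3/16 = 3/8
  P(S=1) = 3/16 + 7/16 = 5/8
Marginal P(T) (column sums):
  P(T=0) = 3/16 + 3/16 = 3/8
  P(T=1) = 3/16 + 7/16 = 5/8

H(S) = -[(3/8)·log₂(3/8) + (5/8)·log₂(5/8)]
  = 0.5306 + 0.4238
  = 0.9544 bits
H(T) = -[(3/8)·log₂(3/8) + (5/8)·log₂(5/8)]
  = 0.5306 + 0.4238
  = 0.9544 bits
H(S,T) = -[(3/16)·log₂(3/16) + (3/16)·log₂(3/16) + (3/16)·log₂(3/16) + (7/16)·log₂(7/16)]
  = 0.4528 + 0.4528 + 0.4528 + 0.5218
  = 1.8802 bits

I(S;T) = H(S) + H(T) - H(S,T)
  = 0.9544 + 0.9544 - 1.8802
  = 0.0286 bits

Distribution 2 (A, B):
Marginal P(A) (row sums):
  P(A=0) = 1/16 + 1/8 + 7/16 = 5/8
  P(A=1) = 3/16 + 3/16 + 0 = 3/8
Marginal P(B) (column sums):
  P(B=0) = 1/16 + 3/16 = 1/4
  P(B=1) = 1/8 + 3/16 = 5/16
  P(B=2) = 7/16 + 0 = 7/16

H(A) = -[(5/8)·log₂(5/8) + (3/8)·log₂(3/8)]
  = 0.4238 + 0.5306
  = 0.9544 bits
H(B) = -[(1/4)·log₂(1/4) + (5/16)·log₂(5/16) + (7/16)·log₂(7/16)]
  = 0.5000 + 0.5244 + 0.5218
  = 1.5462 bits
H(A,B) = -[(1/16)·log₂(1/16) + (1/8)·log₂(1/8) + (7/16)·log₂(7/16) + (3/16)·log₂(3/16) + (3/16)·log₂(3/16)]
  = 0.2500 + 0.3750 + 0.5218 + 0.4528 + 0.4528
  = 2.0524 bits

I(A;B) = H(A) + H(B) - H(A,B)
  = 0.9544 + 1.5462 - 2.0524
  = 0.4482 bits

I(A;B) = 0.4482 bits > I(S;T) = 0.0286 bits, so (A, B) has the higher mutual information (stronger dependence).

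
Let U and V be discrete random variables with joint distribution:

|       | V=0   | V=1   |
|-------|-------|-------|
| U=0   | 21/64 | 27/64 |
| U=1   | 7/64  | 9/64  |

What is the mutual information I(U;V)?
Marginal P(U) (row sums):
  P(U=0) = 21/64 + 27/64 = 3/4
  P(U=1) = 7/64 + 9/64 = 1/4
Marginal P(V) (column sums):
  P(V=0) = 21/64 + 7/64 = 7/16
  P(V=1) = 27/64 + 9/64 = 9/16

H(U) = -[(3/4)·log₂(3/4) + (1/4)·log₂(1/4)]
  = 0.3113 + 0.5000
  = 0.8113 bits
H(V) = -[(7/16)·log₂(7/16) + (9/16)·log₂(9/16)]
  = 0.5218 + 0.4669
  = 0.9887 bits
H(U,V) = -[(21/64)·log₂(21/64) + (27/64)·log₂(27/64) + (7/64)·log₂(7/64) + (9/64)·log₂(9/64)]
  = 0.5275 + 0.5253 + 0.3492 + 0.3980
  = 1.8000 bits

I(U;V) = H(U) + H(V) - H(U,V)
  = 0.8113 + 0.9887 - 1.8000
  = 0.0000 bits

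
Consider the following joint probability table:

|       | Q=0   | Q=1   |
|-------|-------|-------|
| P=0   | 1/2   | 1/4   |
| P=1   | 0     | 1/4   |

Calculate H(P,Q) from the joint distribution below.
H(P,Q) = -Σ P(P,Q) log₂ P(P,Q), summed over the non-zero cells:
H(P,Q) = -[(1/2)·log₂(1/2) + (1/4)·log₂(1/4) + (1/4)·log₂(1/4)]
  = 0.5000 + 0.5000 + 0.5000
  = 1.5000 bits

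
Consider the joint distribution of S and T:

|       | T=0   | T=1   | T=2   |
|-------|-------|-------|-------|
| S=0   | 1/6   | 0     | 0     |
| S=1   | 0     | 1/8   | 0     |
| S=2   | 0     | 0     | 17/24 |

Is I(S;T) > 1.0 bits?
Marginal P(S) (row sums):
  P(S=0) = 1/6 + 0 + 0 = 1/6
  P(S=1) = 0 + 1/8 + 0 = 1/8
  P(S=2) = 0 + 0 + 17/24 = 17/24
Marginal P(T) (column sums):
  P(T=0) = 1/6 + 0 + 0 = 1/6
  P(T=1) = 0 + 1/8 + 0 = 1/8
  P(T=2) = 0 + 0 + 17/24 = 17/24

H(S) = -[(1/6)·log₂(1/6) + (1/8)·log₂(1/8) + (17/24)·log₂(17/24)]
  = 0.4308 + 0.3750 + 0.3524
  = 1.1582 bits
H(T) = -[(1/6)·log₂(1/6) + (1/8)·log₂(1/8) + (17/24)·log₂(17/24)]
  = 0.4308 + 0.3750 + 0.3524
  = 1.1582 bits
H(S,T) = -[(1/6)·log₂(1/6) + (1/8)·log₂(1/8) + (17/24)·log₂(17/24)]
  = 0.4308 + 0.3750 + 0.3524
  = 1.1582 bits

I(S;T) = H(S) + H(T) - H(S,T)
  = 1.1582 + 1.1582 - 1.1582
  = 1.1582 bits

Yes. I(S;T) = 1.1582 bits, which is > 1.0 bits.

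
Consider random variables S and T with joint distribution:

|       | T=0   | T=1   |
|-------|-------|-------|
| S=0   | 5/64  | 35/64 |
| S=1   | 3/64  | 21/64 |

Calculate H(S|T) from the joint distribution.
Marginal P(T) (column sums):
  P(T=0) = 5/64 + 3/64 = 1/8
  P(T=1) = 35/64 + 21/64 = 7/8

H(S|T) = -Σ P(S,T)·log₂ P(S|T), where P(S|T) = P(S,T) / P(T)
  (S=0,T=0): P(S|T) = (5/64)/(1/8) = 5/8;  -(5/64)·log₂(5/8) = 0.0530
  (S=0,T=1): P(S|T) = (35/64)/(7/8) = 5/8;  -(35/64)·log₂(5/8) = 0.3708
  (S=1,T=0): P(S|T) = (3/64)/(1/8) = 3/8;  -(3/64)·log₂(3/8) = 0.0663
  (S=1,T=1): P(S|T) = (21/64)/(7/8) = 3/8;  -(21/64)·log₂(3/8) = 0.4643
H(S|T) = 0.0530 + 0.3708 + 0.0663 + 0.4643
  = 0.9544 bits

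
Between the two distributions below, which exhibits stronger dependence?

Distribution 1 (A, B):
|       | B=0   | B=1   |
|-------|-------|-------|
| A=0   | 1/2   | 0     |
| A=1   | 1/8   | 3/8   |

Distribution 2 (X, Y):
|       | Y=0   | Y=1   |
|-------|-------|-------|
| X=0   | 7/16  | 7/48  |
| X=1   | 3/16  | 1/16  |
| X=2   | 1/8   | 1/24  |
Distribution 1 (A, B):
Marginal P(A) (row sums):
  P(A=0) = 1/2 + 0 = 1/2
  P(A=1) = 1/8 + 3/8 = 1/2
Marginal P(B) (column sums):
  P(B=0) = 1/2 + 1/8 = 5/8
  P(B=1) = 0 + 3/8 = 3/8

H(A) = -[(1/2)·log₂(1/2) + (1/2)·log₂(1/2)]
  = 0.5000 + 0.5000
  = 1.0000 bits
H(B) = -[(5/8)·log₂(5/8) + (3/8)·log₂(3/8)]
  = 0.4238 + 0.5306
  = 0.9544 bits
H(A,B) = -[(1/2)·log₂(1/2) + (1/8)·log₂(1/8) + (3/8)·log₂(3/8)]
  = 0.5000 + 0.3750 + 0.5306
  = 1.4056 bits

I(A;B) = H(A) + H(B) - H(A,B)
  = 1.0000 + 0.9544 - 1.4056
  = 0.5488 bits

Distribution 2 (X, Y):
Marginal P(X) (row sums):
  P(X=0) = 7/16 + 7/48 = 7/12
  P(X=1) = 3/16 + 1/16 = 1/4
  P(X=2) = 1/8 + 1/24 = 1/6
Marginal P(Y) (column sums):
  P(Y=0) = 7/16 + 3/16 + 1/8 = 3/4
  P(Y=1) = 7/48 + 1/16 + 1/24 = 1/4

H(X) = -[(7/12)·log₂(7/12) + (1/4)·log₂(1/4) + (1/6)·log₂(1/6)]
  = 0.4536 + 0.5000 + 0.4308
  = 1.3844 bits
H(Y) = -[(3/4)·log₂(3/4) + (1/4)·log₂(1/4)]
  = 0.3113 + 0.5000
  = 0.8113 bits
H(X,Y) = -[(7/16)·log₂(7/16) + (7/48)·log₂(7/48) + (3/16)·log₂(3/16) + (1/16)·log₂(1/16) + (1/8)·log₂(1/8) + (1/24)·log₂(1/24)]
  = 0.5218 + 0.4051 + 0.4528 + 0.2500 + 0.3750 + 0.1910
  = 2.1957 bits

I(X;Y) = H(X) + H(Y) - H(X,Y)
  = 1.3844 + 0.8113 - 2.1957
  = 0.0000 bits

I(A;B) = 0.5488 bits > I(X;Y) = 0.0000 bits, so (A, B) has the higher mutual information (stronger dependence).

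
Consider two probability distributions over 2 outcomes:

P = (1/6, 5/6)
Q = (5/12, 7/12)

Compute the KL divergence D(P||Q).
D(P||Q) = Σ P(i) log₂(P(i)/Q(i))
  i=0: (1/6) × log₂((1/6)/(5/12)) = (1/6) × log₂(2/5) = -0.2203
  i=1: (5/6) × log₂((5/6)/(7/12)) = (5/6) × log₂(10/7) = 0.4288
D(P||Q) = -0.2203 + 0.4288
  = 0.2085 bits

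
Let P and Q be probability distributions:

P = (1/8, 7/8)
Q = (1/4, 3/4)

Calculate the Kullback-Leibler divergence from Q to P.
D(P||Q) = Σ P(i) log₂(P(i)/Q(i))
  i=0: (1/8) × log₂((1/8)/(1/4)) = (1/8) × log₂(1/2) = -0.1250
  i=1: (7/8) × log₂((7/8)/(3/4)) = (7/8) × log₂(7/6) = 0.1946
D(P||Q) = -0.1250 + 0.1946
  = 0.0696 bits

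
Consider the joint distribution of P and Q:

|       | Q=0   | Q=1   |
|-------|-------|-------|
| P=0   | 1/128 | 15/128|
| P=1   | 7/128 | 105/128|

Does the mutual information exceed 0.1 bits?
Marginal P(P) (row sums):
  P(P=0) = 1/128 + 15/128 = 1/8
  P(P=1) = 7/128 + 105/128 = 7/8
Marginal P(Q) (column sums):
  P(Q=0) = 1/128 + 7/128 = 1/16
  P(Q=1) = 15/128 + 105/128 = 15/16

H(P) = -[(1/8)·log₂(1/8) + (7/8)·log₂(7/8)]
  = 0.3750 + 0.1686
  = 0.5436 bits
H(Q) = -[(1/16)·log₂(1/16) + (15/16)·log₂(15/16)]
  = 0.2500 + 0.0873
  = 0.3373 bits
H(P,Q) = -[(1/128)·log₂(1/128) + (15/128)·log₂(15/128) + (7/128)·log₂(7/128) + (105/128)·log₂(105/128)]
  = 0.0547 + 0.3625 + 0.2293 + 0.2344
  = 0.8809 bits

I(P;Q) = H(P) + H(Q) - H(P,Q)
  = 0.5436 + 0.3373 - 0.8809
  = 0.0000 bits

No. I(P;Q) = 0.0000 bits, which is ≤ 0.1 bits.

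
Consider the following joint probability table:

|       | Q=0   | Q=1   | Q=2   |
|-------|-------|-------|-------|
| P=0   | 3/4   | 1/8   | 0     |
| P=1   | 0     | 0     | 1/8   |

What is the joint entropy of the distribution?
H(P,Q) = -Σ P(P,Q) log₂ P(P,Q), summed over the non-zero cells:
H(P,Q) = -[(3/4)·log₂(3/4) + (1/8)·log₂(1/8) + (1/8)·log₂(1/8)]
  = 0.3113 + 0.3750 + 0.3750
  = 1.0613 bits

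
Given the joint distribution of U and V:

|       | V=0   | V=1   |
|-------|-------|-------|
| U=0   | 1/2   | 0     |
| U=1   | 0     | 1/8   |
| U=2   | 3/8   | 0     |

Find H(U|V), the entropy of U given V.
Marginal P(V) (column sums):
  P(V=0) = 1/2 + 0 + 3/8 = 7/8
  P(V=1) = 0 + 1/8 + 0 = 1/8

H(U|V) = -Σ P(U,V)·log₂ P(U|V), where P(U|V) = P(U,V) / P(V)
  (cells with P(U,V) = 0 contribute 0)
  (U=0,V=0): P(U|V) = (1/2)/(7/8) = 4/7;  -(1/2)·log₂(4/7) = 0.4037
  (U=1,V=1): P(U|V) = (1/8)/(1/8) = 1;  -(1/8)·log₂(1) = 0.0000
  (U=2,V=0): P(U|V) = (3/8)/(7/8) = 3/7;  -(3/8)·log₂(3/7) = 0.4584
H(U|V) = 0.4037 + 0.0000 + 0.4584
  = 0.8621 bits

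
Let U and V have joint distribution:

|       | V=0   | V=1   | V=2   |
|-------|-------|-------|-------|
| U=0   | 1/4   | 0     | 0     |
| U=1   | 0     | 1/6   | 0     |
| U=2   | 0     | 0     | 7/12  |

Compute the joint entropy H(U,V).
H(U,V) = -Σ P(U,V) log₂ P(U,V), summed over the non-zero cells:
H(U,V) = -[(1/4)·log₂(1/4) + (1/6)·log₂(1/6) + (7/12)·log₂(7/12)]
  = 0.5000 + 0.4308 + 0.4536
  = 1.3844 bits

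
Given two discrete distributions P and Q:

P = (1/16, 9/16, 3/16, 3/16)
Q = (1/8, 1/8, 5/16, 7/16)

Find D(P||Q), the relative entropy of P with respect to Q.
D(P||Q) = Σ P(i) log₂(P(i)/Q(i))
  i=0: (1/16) × log₂((1/16)/(1/8)) = (1/16) × log₂(1/2) = -0.0625
  i=1: (9/16) × log₂((9/16)/(1/8)) = (9/16) × log₂(9/2) = 1.2206
  i=2: (3/16) × log₂((3/16)/(5/16)) = (3/16) × log₂(3/5) = -0.1382
  i=3: (3/16) × log₂((3/16)/(7/16)) = (3/16) × log₂(3/7) = -0.2292
D(P||Q) = -0.0625 + 1.2206 - 0.1382 - 0.2292
  = 0.7907 bits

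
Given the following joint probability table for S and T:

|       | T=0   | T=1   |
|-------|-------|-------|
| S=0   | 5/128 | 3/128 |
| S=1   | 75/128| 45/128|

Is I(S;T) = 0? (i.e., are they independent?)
Marginal P(S) (row sums):
  P(S=0) = 5/128 + 3/128 = 1/16
  P(S=1) = 75/128 + 45/128 = 15/16
Marginal P(T) (column sums):
  P(T=0) = 5/128 + 75/128 = 5/8
  P(T=1) = 3/128 + 45/128 = 3/8

S and T are independent iff P(S=i,T=j) = P(S=i)·P(T=j) for every cell.
  P(S=0)·P(T=0) = 1/16 × 5/8 = 5/128 = P(S=0,T=0) ✓
  P(S=0)·P(T=1) = 1/16 × 3/8 = 3/128 = P(S=0,T=1) ✓
  P(S=1)·P(T=0) = 15/16 × 5/8 = 75/128 = P(S=1,T=0) ✓
  P(S=1)·P(T=1) = 15/16 × 3/8 = 45/128 = P(S=1,T=1) ✓

Yes, S and T are independent: every cell factors, so I(S;T) = 0 bits.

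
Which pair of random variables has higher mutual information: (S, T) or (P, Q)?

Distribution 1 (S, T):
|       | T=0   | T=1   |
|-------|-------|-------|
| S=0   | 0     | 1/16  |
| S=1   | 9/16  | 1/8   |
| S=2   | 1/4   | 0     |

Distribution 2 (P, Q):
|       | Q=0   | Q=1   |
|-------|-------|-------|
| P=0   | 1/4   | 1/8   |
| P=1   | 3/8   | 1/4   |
Distribution 1 (S, T):
Marginal P(S) (row sums):
  P(S=0) = 0 + 1/16 = 1/16
  P(S=1) = 9/16 + 1/8 = 11/16
  P(S=2) = 1/4 + 0 = 1/4
Marginal P(T) (column sums):
  P(T=0) = 0 + 9/16 + 1/4 = 13/16
  P(T=1) = 1/16 + 1/8 + 0 = 3/16

H(S) = -[(1/16)·log₂(1/16) + (11/16)·log₂(11/16) + (1/4)·log₂(1/4)]
  = 0.2500 + 0.3716 + 0.5000
  = 1.1216 bits
H(T) = -[(13/16)·log₂(13/16) + (3/16)·log₂(3/16)]
  = 0.2434 + 0.4528
  = 0.6962 bits
H(S,T) = -[(1/16)·log₂(1/16) + (9/16)·log₂(9/16) + (1/8)·log₂(1/8) + (1/4)·log₂(1/4)]
  = 0.2500 + 0.4669 + 0.3750 + 0.5000
  = 1.5919 bits

I(S;T) = H(S) + H(T) - H(S,T)
  = 1.1216 + 0.6962 - 1.5919
  = 0.2259 bits

Distribution 2 (P, Q):
Marginal P(P) (row sums):
  P(P=0) = 1/4 + 1/8 = 3/8
  P(P=1) = 3/8 + 1/4 = 5/8
Marginal P(Q) (column sums):
  P(Q=0) = 1/4 + 3/8 = 5/8
  P(Q=1) = 1/8 + 1/4 = 3/8

H(P) = -[(3/8)·log₂(3/8) + (5/8)·log₂(5/8)]
  = 0.5306 + 0.4238
  = 0.9544 bits
H(Q) = -[(5/8)·log₂(5/8) + (3/8)·log₂(3/8)]
  = 0.4238 + 0.5306
  = 0.9544 bits
H(P,Q) = -[(1/4)·log₂(1/4) + (1/8)·log₂(1/8) + (3/8)·log₂(3/8) + (1/4)·log₂(1/4)]
  = 0.5000 + 0.3750 + 0.5306 + 0.5000
  = 1.9056 bits

I(P;Q) = H(P) + H(Q) - H(P,Q)
  = 0.9544 + 0.9544 - 1.9056
  = 0.0032 bits

I(S;T) = 0.2259 bits > I(P;Q) = 0.0032 bits, so (S, T) has the higher mutual information (stronger dependence).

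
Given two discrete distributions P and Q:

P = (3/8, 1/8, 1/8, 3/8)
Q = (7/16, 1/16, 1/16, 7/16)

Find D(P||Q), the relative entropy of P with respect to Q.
D(P||Q) = Σ P(i) log₂(P(i)/Q(i))
  i=0: (3/8) × log₂((3/8)/(7/16)) = (3/8) × log₂(6/7) = -0.0834
  i=1: (1/8) × log₂((1/8)/(1/16)) = (1/8) × log₂(2) = 0.1250
  i=2: (1/8) × log₂((1/8)/(1/16)) = (1/8) × log₂(2) = 0.1250
  i=3: (3/8) × log₂((3/8)/(7/16)) = (3/8) × log₂(6/7) = -0.0834
D(P||Q) = -0.0834 + 0.1250 + 0.1250 - 0.0834
  = 0.0832 bits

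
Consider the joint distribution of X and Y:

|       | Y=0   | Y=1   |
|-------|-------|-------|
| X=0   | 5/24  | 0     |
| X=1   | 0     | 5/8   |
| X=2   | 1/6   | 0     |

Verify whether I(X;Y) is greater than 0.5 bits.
Marginal P(X) (row sums):
  P(X=0) = 5/24 + 0 = 5/24
  P(X=1) = 0 + 5/8 = 5/8
  P(X=2) = 1/6 + 0 = 1/6
Marginal P(Y) (column sums):
  P(Y=0) = 5/24 + 0 + 1/6 = 3/8
  P(Y=1) = 0 + 5/8 + 0 = 5/8

H(X) = -[(5/24)·log₂(5/24) + (5/8)·log₂(5/8) + (1/6)·log₂(1/6)]
  = 0.4715 + 0.4238 + 0.4308
  = 1.3261 bits
H(Y) = -[(3/8)·log₂(3/8) + (5/8)·log₂(5/8)]
  = 0.5306 + 0.4238
  = 0.9544 bits
H(X,Y) = -[(5/24)·log₂(5/24) + (5/8)·log₂(5/8) + (1/6)·log₂(1/6)]
  = 0.4715 + 0.4238 + 0.4308
  = 1.3261 bits

I(X;Y) = H(X) + H(Y) - H(X,Y)
  = 1.3261 + 0.9544 - 1.3261
  = 0.9544 bits

Yes. I(X;Y) = 0.9544 bits, which is > 0.5 bits.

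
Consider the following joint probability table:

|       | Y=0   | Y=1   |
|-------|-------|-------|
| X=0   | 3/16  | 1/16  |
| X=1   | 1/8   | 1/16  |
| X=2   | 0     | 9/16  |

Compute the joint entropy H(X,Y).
H(X,Y) = -Σ P(X,Y) log₂ P(X,Y), summed over the non-zero cells:
H(X,Y) = -[(3/16)·log₂(3/16) + (1/16)·log₂(1/16) + (1/8)·log₂(1/8) + (1/16)·log₂(1/16) + (9/16)·log₂(9/16)]
  = 0.4528 + 0.2500 + 0.3750 + 0.2500 + 0.4669
  = 1.7947 bits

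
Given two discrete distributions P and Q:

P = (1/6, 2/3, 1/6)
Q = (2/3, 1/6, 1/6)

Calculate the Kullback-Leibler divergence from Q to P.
D(P||Q) = Σ P(i) log₂(P(i)/Q(i))
  i=0: (1/6) × log₂((1/6)/(2/3)) = (1/6) × log₂(1/4) = -0.3333
  i=1: (2/3) × log₂((2/3)/(1/6)) = (2/3) × log₂(4) = 1.3333
  i=2: (1/6) × log₂((1/6)/(1/6)) = (1/6) × log₂(1) = 0.0000
D(P||Q) = -0.3333 + 1.3333 + 0.0000
  = 1.0000 bits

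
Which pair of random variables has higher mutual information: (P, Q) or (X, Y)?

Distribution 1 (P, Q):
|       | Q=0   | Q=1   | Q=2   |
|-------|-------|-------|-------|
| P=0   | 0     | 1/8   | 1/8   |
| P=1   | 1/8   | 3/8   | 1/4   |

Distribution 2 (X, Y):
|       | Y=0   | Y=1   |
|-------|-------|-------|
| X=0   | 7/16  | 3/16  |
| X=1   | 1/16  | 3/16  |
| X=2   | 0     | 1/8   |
Distribution 1 (P, Q):
Marginal P(P) (row sums):
  P(P=0) = 0 + 1/8 + 1/8 = 1/4
  P(P=1) = 1/8 + 3/8 + 1/4 = 3/4
Marginal P(Q) (column sums):
  P(Q=0) = 0 + 1/8 = 1/8
  P(Q=1) = 1/8 + 3/8 = 1/2
  P(Q=2) = 1/8 + 1/4 = 3/8

H(P) = -[(1/4)·log₂(1/4) + (3/4)·log₂(3/4)]
  = 0.5000 + 0.3113
  = 0.8113 bits
H(Q) = -[(1/8)·log₂(1/8) + (1/2)·log₂(1/2) + (3/8)·log₂(3/8)]
  = 0.3750 + 0.5000 + 0.5306
  = 1.4056 bits
H(P,Q) = -[(1/8)·log₂(1/8) + (1/8)·log₂(1/8) + (1/8)·log₂(1/8) + (3/8)·log₂(3/8) + (1/4)·log₂(1/4)]
  = 0.3750 + 0.3750 + 0.3750 + 0.5306 + 0.5000
  = 2.1556 bits

I(P;Q) = H(P) + H(Q) - H(P,Q)
  = 0.8113 + 1.4056 - 2.1556
  = 0.0613 bits

Distribution 2 (X, Y):
Marginal P(X) (row sums):
  P(X=0) = 7/16 + 3/16 = 5/8
  P(X=1) = 1/16 + 3/16 = 1/4
  P(X=2) = 0 + 1/8 = 1/8
Marginal P(Y) (column sums):
  P(Y=0) = 7/16 + 1/16 + 0 = 1/2
  P(Y=1) = 3/16 + 3/16 + 1/8 = 1/2

H(X) = -[(5/8)·log₂(5/8) + (1/4)·log₂(1/4) + (1/8)·log₂(1/8)]
  = 0.4238 + 0.5000 + 0.3750
  = 1.2988 bits
H(Y) = -[(1/2)·log₂(1/2) + (1/2)·log₂(1/2)]
  = 0.5000 + 0.5000
  = 1.0000 bits
H(X,Y) = -[(7/16)·log₂(7/16) + (3/16)·log₂(3/16) + (1/16)·log₂(1/16) + (3/16)·log₂(3/16) + (1/8)·log₂(1/8)]
  = 0.5218 + 0.4528 + 0.2500 + 0.4528 + 0.3750
  = 2.0524 bits

I(X;Y) = H(X) + H(Y) - H(X,Y)
  = 1.2988 + 1.0000 - 2.0524
  = 0.2464 bits

I(X;Y) = 0.2464 bits > I(P;Q) = 0.0613 bits, so (X, Y) has the higher mutual information (stronger dependence).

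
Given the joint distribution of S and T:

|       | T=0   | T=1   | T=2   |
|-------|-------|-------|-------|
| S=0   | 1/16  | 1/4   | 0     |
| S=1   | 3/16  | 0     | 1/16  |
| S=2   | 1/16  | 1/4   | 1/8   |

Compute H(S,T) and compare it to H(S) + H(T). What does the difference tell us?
Marginal P(S) (row sums):
  P(S=0) = 1/16 + 1/4 + 0 = 5/16
  P(S=1) = 3/16 + 0 + 1/16 = 1/4
  P(S=2) = 1/16 + 1/4 + 1/8 = 7/16
Marginal P(T) (column sums):
  P(T=0) = 1/16 + 3/16 + 1/16 = 5/16
  P(T=1) = 1/4 + 0 + 1/4 = 1/2
  P(T=2) = 0 + 1/16 + 1/8 = 3/16

H(S,T) = -[(1/16)·log₂(1/16) + (1/4)·log₂(1/4) + (3/16)·log₂(3/16) + (1/16)·log₂(1/16) + (1/16)·log₂(1/16) + (1/4)·log₂(1/4) + (1/8)·log₂(1/8)]
  = 0.2500 + 0.5000 + 0.4528 + 0.2500 + 0.2500 + 0.5000 + 0.3750
  = 2.5778 bits
H(S) = -[(5/16)·log₂(5/16) + (1/4)·log₂(1/4) + (7/16)·log₂(7/16)]
  = 0.5244 + 0.5000 + 0.5218
  = 1.5462 bits
H(T) = -[(5/16)·log₂(5/16) + (1/2)·log₂(1/2) + (3/16)·log₂(3/16)]
  = 0.5244 + 0.5000 + 0.4528
  = 1.4772 bits

H(S) + H(T) = 1.5462 + 1.4772 = 3.0234 bits
Difference: H(S) + H(T) - H(S,T) = 3.0234 - 2.5778 = 0.4456 bits = I(S;T)

The difference is the mutual information; it is positive here, so S and T are dependent (knowing one reduces uncertainty about the other by 0.4456 bits).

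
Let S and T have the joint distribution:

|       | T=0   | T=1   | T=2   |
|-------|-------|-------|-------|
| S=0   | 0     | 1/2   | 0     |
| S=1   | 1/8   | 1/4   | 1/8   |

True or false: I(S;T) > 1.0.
Marginal P(S) (row sums):
  P(S=0) = 0 + 1/2 + 0 = 1/2
  P(S=1) = 1/8 + 1/4 + 1/8 = 1/2
Marginal P(T) (column sums):
  P(T=0) = 0 + 1/8 = 1/8
  P(T=1) = 1/2 + 1/4 = 3/4
  P(T=2) = 0 + 1/8 = 1/8

H(S) = -[(1/2)·log₂(1/2) + (1/2)·log₂(1/2)]
  = 0.5000 + 0.5000
  = 1.0000 bits
H(T) = -[(1/8)·log₂(1/8) + (3/4)·log₂(3/4) + (1/8)·log₂(1/8)]
  = 0.3750 + 0.3113 + 0.3750
  = 1.0613 bits
H(S,T) = -[(1/2)·log₂(1/2) + (1/8)·log₂(1/8) + (1/4)·log₂(1/4) + (1/8)·log₂(1/8)]
  = 0.5000 + 0.3750 + 0.5000 + 0.3750
  = 1.7500 bits

I(S;T) = H(S) + H(T) - H(S,T)
  = 1.0000 + 1.0613 - 1.7500
  = 0.3113 bits

False. I(S;T) = 0.3113 bits, which is ≤ 1.0 bits.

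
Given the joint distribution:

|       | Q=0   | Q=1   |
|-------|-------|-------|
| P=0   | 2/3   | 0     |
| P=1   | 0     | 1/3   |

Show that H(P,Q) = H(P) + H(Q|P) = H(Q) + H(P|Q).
Marginal P(P) (row sums):
  P(P=0) = 2/3 + 0 = 2/3
  P(P=1) = 0 + 1/3 = 1/3
Marginal P(Q) (column sums):
  P(Q=0) = 2/3 + 0 = 2/3
  P(Q=1) = 0 + 1/3 = 1/3

Decomposition 1: H(P) + H(Q|P)
H(P) = -[(2/3)·log₂(2/3) + (1/3)·log₂(1/3)]
  = 0.3900 + 0.5283
  = 0.9183 bits
H(Q|P) = -Σ P(P,Q)·log₂ P(Q|P), where P(Q|P) = P(P,Q) / P(P)
  (cells with P(P,Q) = 0 contribute 0)
  (P=0,Q=0): P(Q|P) = (2/3)/(2/3) = 1;  -(2/3)·log₂(1) = 0.0000
  (P=1,Q=1): P(Q|P) = (1/3)/(1/3) = 1;  -(1/3)·log₂(1) = 0.0000
H(Q|P) = 0.0000 + 0.0000
  = 0.0000 bits
H(P) + H(Q|P) = 0.9183 + 0.0000 = 0.9183 bits

Decomposition 2: H(Q) + H(P|Q)
H(Q) = -[(2/3)·log₂(2/3) + (1/3)·log₂(1/3)]
  = 0.3900 + 0.5283
  = 0.9183 bits
H(P|Q) = -Σ P(P,Q)·log₂ P(P|Q), where P(P|Q) = P(P,Q) / P(Q)
  (cells with P(P,Q) = 0 contribute 0)
  (P=0,Q=0): P(P|Q) = (2/3)/(2/3) = 1;  -(2/3)·log₂(1) = 0.0000
  (P=1,Q=1): P(P|Q) = (1/3)/(1/3) = 1;  -(1/3)·log₂(1) = 0.0000
H(P|Q) = 0.0000 + 0.0000
  = 0.0000 bits
H(Q) + H(P|Q) = 0.9183 + 0.0000 = 0.9183 bits

Direct computation of the joint entropy:
H(P,Q) = -[(2/3)·log₂(2/3) + (1/3)·log₂(1/3)]
  = 0.3900 + 0.5283
  = 0.9183 bits

All three agree: H(P,Q) = 0.9183 bits ✓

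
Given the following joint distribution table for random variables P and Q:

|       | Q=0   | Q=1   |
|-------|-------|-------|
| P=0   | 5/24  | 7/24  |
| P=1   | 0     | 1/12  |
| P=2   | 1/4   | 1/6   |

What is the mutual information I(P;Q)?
Marginal P(P) (row sums):
  P(P=0) = 5/24 + 7/24 = 1/2
  P(P=1) = 0 + 1/12 = 1/12
  P(P=2) = 1/4 + 1/6 = 5/12
Marginal P(Q) (column sums):
  P(Q=0) = 5/24 + 0 + 1/4 = 11/24
  P(Q=1) = 7/24 + 1/12 + 1/6 = 13/24

H(P) = -[(1/2)·log₂(1/2) + (1/12)·log₂(1/12) + (5/12)·log₂(5/12)]
  = 0.5000 + 0.2987 + 0.5263
  = 1.3250 bits
H(Q) = -[(11/24)·log₂(11/24) + (13/24)·log₂(13/24)]
  = 0.5159 + 0.4791
  = 0.9950 bits
H(P,Q) = -[(5/24)·log₂(5/24) + (7/24)·log₂(7/24) + (1/12)·log₂(1/12) + (1/4)·log₂(1/4) + (1/6)·log₂(1/6)]
  = 0.4715 + 0.5185 + 0.2987 + 0.5000 + 0.4308
  = 2.2195 bits

I(P;Q) = H(P) + H(Q) - H(P,Q)
  = 1.3250 + 0.9950 - 2.2195
  = 0.1005 bits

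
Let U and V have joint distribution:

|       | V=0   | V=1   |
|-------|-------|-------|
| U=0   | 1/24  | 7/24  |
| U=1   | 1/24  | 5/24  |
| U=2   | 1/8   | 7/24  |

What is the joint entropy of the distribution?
H(U,V) = -Σ P(U,V) log₂ P(U,V), summed over the non-zero cells:
H(U,V) = -[(1/24)·log₂(1/24) + (7/24)·log₂(7/24) + (1/24)·log₂(1/24) + (5/24)·log₂(5/24) + (1/8)·log₂(1/8) + (7/24)·log₂(7/24)]
  = 0.1910 + 0.5185 + 0.1910 + 0.4715 + 0.3750 + 0.5185
  = 2.2655 bits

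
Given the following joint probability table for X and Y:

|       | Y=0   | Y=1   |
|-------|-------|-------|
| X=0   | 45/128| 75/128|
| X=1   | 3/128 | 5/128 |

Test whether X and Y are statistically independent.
Marginal P(X) (row sums):
  P(X=0) = 45/128 + 75/128 = 15/16
  P(X=1) = 3/128 + 5/128 = 1/16
Marginal P(Y) (column sums):
  P(Y=0) = 45/128 + 3/128 = 3/8
  P(Y=1) = 75/128 + 5/128 = 5/8

X and Y are independent iff P(X=i,Y=j) = P(X=i)·P(Y=j) for every cell.
  P(X=0)·P(Y=0) = 15/16 × 3/8 = 45/128 = P(X=0,Y=0) ✓
  P(X=0)·P(Y=1) = 15/16 × 5/8 = 75/128 = P(X=0,Y=1) ✓
  P(X=1)·P(Y=0) = 1/16 × 3/8 = 3/128 = P(X=1,Y=0) ✓
  P(X=1)·P(Y=1) = 1/16 × 5/8 = 5/128 = P(X=1,Y=1) ✓

Yes, X and Y are independent: every cell factors, so I(X;Y) = 0 bits.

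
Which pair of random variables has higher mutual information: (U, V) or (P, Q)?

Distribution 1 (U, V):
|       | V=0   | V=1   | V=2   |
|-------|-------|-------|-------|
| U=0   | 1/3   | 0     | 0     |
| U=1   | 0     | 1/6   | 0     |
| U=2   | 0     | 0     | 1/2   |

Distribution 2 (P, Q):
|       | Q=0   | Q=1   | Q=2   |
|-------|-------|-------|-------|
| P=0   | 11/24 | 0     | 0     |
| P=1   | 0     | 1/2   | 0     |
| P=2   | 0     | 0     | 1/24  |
Distribution 1 (U, V):
Marginal P(U) (row sums):
  P(U=0) = 1/3 + 0 + 0 = 1/3
  P(U=1) = 0 + 1/6 + 0 = 1/6
  P(U=2) = 0 + 0 + 1/2 = 1/2
Marginal P(V) (column sums):
  P(V=0) = 1/3 + 0 + 0 = 1/3
  P(V=1) = 0 + 1/6 + 0 = 1/6
  P(V=2) = 0 + 0 + 1/2 = 1/2

H(U) = -[(1/3)·log₂(1/3) + (1/6)·log₂(1/6) + (1/2)·log₂(1/2)]
  = 0.5283 + 0.4308 + 0.5000
  = 1.4591 bits
H(V) = -[(1/3)·log₂(1/3) + (1/6)·log₂(1/6) + (1/2)·log₂(1/2)]
  = 0.5283 + 0.4308 + 0.5000
  = 1.4591 bits
H(U,V) = -[(1/3)·log₂(1/3) + (1/6)·log₂(1/6) + (1/2)·log₂(1/2)]
  = 0.5283 + 0.4308 + 0.5000
  = 1.4591 bits

I(U;V) = H(U) + H(V) - H(U,V)
  = 1.4591 + 1.4591 - 1.4591
  = 1.4591 bits

Distribution 2 (P, Q):
Marginal P(P) (row sums):
  P(P=0) = 11/24 + 0 + 0 = 11/24
  P(P=1) = 0 + 1/2 + 0 = 1/2
  P(P=2) = 0 + 0 + 1/24 = 1/24
Marginal P(Q) (column sums):
  P(Q=0) = 11/24 + 0 + 0 = 11/24
  P(Q=1) = 0 + 1/2 + 0 = 1/2
  P(Q=2) = 0 + 0 + 1/24 = 1/24

H(P) = -[(11/24)·log₂(11/24) + (1/2)·log₂(1/2) + (1/24)·log₂(1/24)]
  = 0.5159 + 0.5000 + 0.1910
  = 1.2069 bits
H(Q) = -[(11/24)·log₂(11/24) + (1/2)·log₂(1/2) + (1/24)·log₂(1/24)]
  = 0.5159 + 0.5000 + 0.1910
  = 1.2069 bits
H(P,Q) = -[(11/24)·log₂(11/24) + (1/2)·log₂(1/2) + (1/24)·log₂(1/24)]
  = 0.5159 + 0.5000 + 0.1910
  = 1.2069 bits

I(P;Q) = H(P) + H(Q) - H(P,Q)
  = 1.2069 + 1.2069 - 1.2069
  = 1.2069 bits

I(U;V) = 1.4591 bits > I(P;Q) = 1.2069 bits, so (U, V) has the higher mutual information (stronger dependence).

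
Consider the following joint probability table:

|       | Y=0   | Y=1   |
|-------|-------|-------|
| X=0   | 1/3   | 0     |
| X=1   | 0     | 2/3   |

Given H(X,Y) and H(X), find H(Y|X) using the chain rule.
From the chain rule: H(X,Y) = H(X) + H(Y|X)
Therefore: H(Y|X) = H(X,Y) - H(X)

H(X,Y) = -[(1/3)·log₂(1/3) + (2/3)·log₂(2/3)]
  = 0.5283 + 0.3900
  = 0.9183 bits
Marginal P(X) (row sums):
  P(X=0) = 1/3 + 0 = 1/3
  P(X=1) = 0 + 2/3 = 2/3
H(X) = -[(1/3)·log₂(1/3) + (2/3)·log₂(2/3)]
  = 0.5283 + 0.3900
  = 0.9183 bits

H(Y|X) = 0.9183 - 0.9183 = 0.0000 bits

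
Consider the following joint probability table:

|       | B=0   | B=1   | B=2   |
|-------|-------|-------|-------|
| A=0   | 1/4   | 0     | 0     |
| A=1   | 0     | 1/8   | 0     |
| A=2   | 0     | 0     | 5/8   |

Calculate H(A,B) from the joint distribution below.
H(A,B) = -Σ P(A,B) log₂ P(A,B), summed over the non-zero cells:
H(A,B) = -[(1/4)·log₂(1/4) + (1/8)·log₂(1/8) + (5/8)·log₂(5/8)]
  = 0.5000 + 0.3750 + 0.4238
  = 1.2988 bits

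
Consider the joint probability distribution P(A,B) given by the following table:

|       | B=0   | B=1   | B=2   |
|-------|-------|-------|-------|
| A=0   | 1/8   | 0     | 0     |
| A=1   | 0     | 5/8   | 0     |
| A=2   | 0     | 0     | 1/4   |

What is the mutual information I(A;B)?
Marginal P(A) (row sums):
  P(A=0) = 1/8 + 0 + 0 = 1/8
  P(A=1) = 0 + 5/8 + 0 = 5/8
  P(A=2) = 0 + 0 + 1/4 = 1/4
Marginal P(B) (column sums):
  P(B=0) = 1/8 + 0 + 0 = 1/8
  P(B=1) = 0 + 5/8 + 0 = 5/8
  P(B=2) = 0 + 0 + 1/4 = 1/4

H(A) = -[(1/8)·log₂(1/8) + (5/8)·log₂(5/8) + (1/4)·log₂(1/4)]
  = 0.3750 + 0.4238 + 0.5000
  = 1.2988 bits
H(B) = -[(1/8)·log₂(1/8) + (5/8)·log₂(5/8) + (1/4)·log₂(1/4)]
  = 0.3750 + 0.4238 + 0.5000
  = 1.2988 bits
H(A,B) = -[(1/8)·log₂(1/8) + (5/8)·log₂(5/8) + (1/4)·log₂(1/4)]
  = 0.3750 + 0.4238 + 0.5000
  = 1.2988 bits

I(A;B) = H(A) + H(B) - H(A,B)
  = 1.2988 + 1.2988 - 1.2988
  = 1.2988 bits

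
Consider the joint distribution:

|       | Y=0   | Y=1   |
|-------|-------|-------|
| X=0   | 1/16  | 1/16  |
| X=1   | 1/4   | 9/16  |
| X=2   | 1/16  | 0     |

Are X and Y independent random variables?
Marginal P(X) (row sums):
  P(X=0) = 1/16 + 1/16 = 1/8
  P(X=1) = 1/4 + 9/16 = 13/16
  P(X=2) = 1/16 + 0 = 1/16
Marginal P(Y) (column sums):
  P(Y=0) = 1/16 + 1/4 + 1/16 = 3/8
  P(Y=1) = 1/16 + 9/16 + 0 = 5/8

X and Y are independent iff P(X=i,Y=j) = P(X=i)·P(Y=j) for every cell.
  P(X=0)·P(Y=0) = 1/8 × 3/8 = 3/64, but P(X=0,Y=0) = 1/16 ✗

No, X and Y are not independent. Quantitatively, I(X;Y) > 0:

H(X) = -[(1/8)·log₂(1/8) + (13/16)·log₂(13/16) + (1/16)·log₂(1/16)]
  = 0.3750 + 0.2434 + 0.2500
  = 0.8684 bits
H(Y) = -[(3/8)·log₂(3/8) + (5/8)·log₂(5/8)]
  = 0.5306 + 0.4238
  = 0.9544 bits
H(X,Y) = -[(1/16)·log₂(1/16) + (1/16)·log₂(1/16) + (1/4)·log₂(1/4) + (9/16)·log₂(9/16) + (1/16)·log₂(1/16)]
  = 0.2500 + 0.2500 + 0.5000 + 0.4669 + 0.2500
  = 1.7169 bits
I(X;Y) = H(X) + H(Y) - H(X,Y) = 0.8684 + 0.9544 - 1.7169 = 0.1059 bits > 0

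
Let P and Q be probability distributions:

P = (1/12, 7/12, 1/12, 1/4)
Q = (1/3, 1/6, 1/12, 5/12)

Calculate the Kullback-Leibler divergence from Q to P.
D(P||Q) = Σ P(i) log₂(P(i)/Q(i))
  i=0: (1/12) × log₂((1/12)/(1/3)) = (1/12) × log₂(1/4) = -0.1667
  i=1: (7/12) × log₂((7/12)/(1/6)) = (7/12) × log₂(7/2) = 1.0543
  i=2: (1/12) × log₂((1/12)/(1/12)) = (1/12) × log₂(1) = 0.0000
  i=3: (1/4) × log₂((1/4)/(5/12)) = (1/4) × log₂(3/5) = -0.1842
D(P||Q) = -0.1667 + 1.0543 + 0.0000 - 0.1842
  = 0.7034 bits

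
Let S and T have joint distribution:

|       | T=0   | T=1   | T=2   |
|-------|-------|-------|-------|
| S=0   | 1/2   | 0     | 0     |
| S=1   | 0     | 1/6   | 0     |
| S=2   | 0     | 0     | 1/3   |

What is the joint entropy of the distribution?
H(S,T) = -Σ P(S,T) log₂ P(S,T), summed over the non-zero cells:
H(S,T) = -[(1/2)·log₂(1/2) + (1/6)·log₂(1/6) + (1/3)·log₂(1/3)]
  = 0.5000 + 0.4308 + 0.5283
  = 1.4591 bits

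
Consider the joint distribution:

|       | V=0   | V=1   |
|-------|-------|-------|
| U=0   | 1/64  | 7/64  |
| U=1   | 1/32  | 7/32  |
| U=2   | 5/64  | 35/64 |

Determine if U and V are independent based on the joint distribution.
Marginal P(U) (row sums):
  P(U=0) = 1/64 + 7/64 = 1/8
  P(U=1) = 1/32 + 7/32 = 1/4
  P(U=2) = 5/64 + 35/64 = 5/8
Marginal P(V) (column sums):
  P(V=0) = 1/64 + 1/32 + 5/64 = 1/8
  P(V=1) = 7/64 + 7/32 + 35/64 = 7/8

U and V are independent iff P(U=i,V=j) = P(U=i)·P(V=j) for every cell.
  P(U=0)·P(V=0) = 1/8 × 1/8 = 1/64 = P(U=0,V=0) ✓
  P(U=0)·P(V=1) = 1/8 × 7/8 = 7/64 = P(U=0,V=1) ✓
  P(U=1)·P(V=0) = 1/4 × 1/8 = 1/32 = P(U=1,V=0) ✓
  P(U=1)·P(V=1) = 1/4 × 7/8 = 7/32 = P(U=1,V=1) ✓
  P(U=2)·P(V=0) = 5/8 × 1/8 = 5/64 = P(U=2,V=0) ✓
  P(U=2)·P(V=1) = 5/8 × 7/8 = 35/64 = P(U=2,V=1) ✓

Yes, U and V are independent: every cell factors, so I(U;V) = 0 bits.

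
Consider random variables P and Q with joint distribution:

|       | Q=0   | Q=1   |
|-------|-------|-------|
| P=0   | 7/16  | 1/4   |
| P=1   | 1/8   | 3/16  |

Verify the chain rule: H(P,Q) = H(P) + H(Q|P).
Left side:
H(P,Q) = -[(7/16)·log₂(7/16) + (1/4)·log₂(1/4) + (1/8)·log₂(1/8) + (3/16)·log₂(3/16)]
  = 0.5218 + 0.5000 + 0.3750 + 0.4528
  = 1.8496 bits

Right side:
Marginal P(P) (row sums):
  P(P=0) = 7/16 + 1/4 = 11/16
  P(P=1) = 1/8 + 3/16 = 5/16
H(P) = -[(11/16)·log₂(11/16) + (5/16)·log₂(5/16)]
  = 0.3716 + 0.5244
  = 0.8960 bits
H(Q|P) = -Σ P(P,Q)·log₂ P(Q|P), where P(Q|P) = P(P,Q) / P(P)
  (P=0,Q=0): P(Q|P) = (7/16)/(11/16) = 7/11;  -(7/16)·log₂(7/11) = 0.2853
  (P=0,Q=1): P(Q|P) = (1/4)/(11/16) = 4/11;  -(1/4)·log₂(4/11) = 0.3649
  (P=1,Q=0): P(Q|P) = (1/8)/(5/16) = 2/5;  -(1/8)·log₂(2/5) = 0.1652
  (P=1,Q=1): P(Q|P) = (3/16)/(5/16) = 3/5;  -(3/16)·log₂(3/5) = 0.1382
H(Q|P) = 0.2853 + 0.3649 + 0.1652 + 0.1382
  = 0.9536 bits
H(P) + H(Q|P) = 0.8960 + 0.9536 = 1.8496 bits

Both sides equal 1.8496 bits, so the chain rule holds ✓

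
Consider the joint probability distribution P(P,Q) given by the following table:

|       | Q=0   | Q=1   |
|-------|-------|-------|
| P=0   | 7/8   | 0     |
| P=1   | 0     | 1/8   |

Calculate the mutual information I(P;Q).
Marginal P(P) (row sums):
  P(P=0) = 7/8 + 0 = 7/8
  P(P=1) = 0 + 1/8 = 1/8
Marginal P(Q) (column sums):
  P(Q=0) = 7/8 + 0 = 7/8
  P(Q=1) = 0 + 1/8 = 1/8

H(P) = -[(7/8)·log₂(7/8) + (1/8)·log₂(1/8)]
  = 0.1686 + 0.3750
  = 0.5436 bits
H(Q) = -[(7/8)·log₂(7/8) + (1/8)·log₂(1/8)]
  = 0.1686 + 0.3750
  = 0.5436 bits
H(P,Q) = -[(7/8)·log₂(7/8) + (1/8)·log₂(1/8)]
  = 0.1686 + 0.3750
  = 0.5436 bits

I(P;Q) = H(P) + H(Q) - H(P,Q)
  = 0.5436 + 0.5436 - 0.5436
  = 0.5436 bits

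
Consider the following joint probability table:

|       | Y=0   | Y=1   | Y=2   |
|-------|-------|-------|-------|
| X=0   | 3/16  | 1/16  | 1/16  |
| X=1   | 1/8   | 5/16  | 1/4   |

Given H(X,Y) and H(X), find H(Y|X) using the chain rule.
From the chain rule: H(X,Y) = H(X) + H(Y|X)
Therefore: H(Y|X) = H(X,Y) - H(X)

H(X,Y) = -[(3/16)·log₂(3/16) + (1/16)·log₂(1/16) + (1/16)·log₂(1/16) + (1/8)·log₂(1/8) + (5/16)·log₂(5/16) + (1/4)·log₂(1/4)]
  = 0.4528 + 0.2500 + 0.2500 + 0.3750 + 0.5244 + 0.5000
  = 2.3522 bits
Marginal P(X) (row sums):
  P(X=0) = 3/16 + 1/16 + 1/16 = 5/16
  P(X=1) = 1/8 + 5/16 + 1/4 = 11/16
H(X) = -[(5/16)·log₂(5/16) + (11/16)·log₂(11/16)]
  = 0.5244 + 0.3716
  = 0.8960 bits

H(Y|X) = 2.3522 - 0.8960 = 1.4562 bits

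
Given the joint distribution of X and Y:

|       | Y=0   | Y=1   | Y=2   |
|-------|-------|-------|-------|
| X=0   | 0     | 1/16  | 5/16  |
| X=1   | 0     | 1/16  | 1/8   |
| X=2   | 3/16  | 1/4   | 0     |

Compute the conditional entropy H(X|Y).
Marginal P(Y) (column sums):
  P(Y=0) = 0 + 0 + 3/16 = 3/16
  P(Y=1) = 1/16 + 1/16 + 1/4 = 3/8
  P(Y=2) = 5/16 + 1/8 + 0 = 7/16

H(X|Y) = -Σ P(X,Y)·log₂ P(X|Y), where P(X|Y) = P(X,Y) / P(Y)
  (cells with P(X,Y) = 0 contribute 0)
  (X=0,Y=1): P(X|Y) = (1/16)/(3/8) = 1/6;  -(1/16)·log₂(1/6) = 0.1616
  (X=0,Y=2): P(X|Y) = (5/16)/(7/16) = 5/7;  -(5/16)·log₂(5/7) = 0.1517
  (X=1,Y=1): P(X|Y) = (1/16)/(3/8) = 1/6;  -(1/16)·log₂(1/6) = 0.1616
  (X=1,Y=2): P(X|Y) = (1/8)/(7/16) = 2/7;  -(1/8)·log₂(2/7) = 0.2259
  (X=2,Y=0): P(X|Y) = (3/16)/(3/16) = 1;  -(3/16)·log₂(1) = 0.0000
  (X=2,Y=1): P(X|Y) = (1/4)/(3/8) = 2/3;  -(1/4)·log₂(2/3) = 0.1462
H(X|Y) = 0.1616 + 0.1517 + 0.1616 + 0.2259 + 0.0000 + 0.1462
  = 0.8470 bits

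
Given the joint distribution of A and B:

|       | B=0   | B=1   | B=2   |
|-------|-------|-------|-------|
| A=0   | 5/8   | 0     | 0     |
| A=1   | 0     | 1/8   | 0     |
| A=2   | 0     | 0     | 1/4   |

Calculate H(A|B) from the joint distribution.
Marginal P(B) (column sums):
  P(B=0) = 5/8 + 0 + 0 = 5/8
  P(B=1) = 0 + 1/8 + 0 = 1/8
  P(B=2) = 0 + 0 + 1/4 = 1/4

H(A|B) = -Σ P(A,B)·log₂ P(A|B), where P(A|B) = P(A,B) / P(B)
  (cells with P(A,B) = 0 contribute 0)
  (A=0,B=0): P(A|B) = (5/8)/(5/8) = 1;  -(5/8)·log₂(1) = 0.0000
  (A=1,B=1): P(A|B) = (1/8)/(1/8) = 1;  -(1/8)·log₂(1) = 0.0000
  (A=2,B=2): P(A|B) = (1/4)/(1/4) = 1;  -(1/4)·log₂(1) = 0.0000
H(A|B) = 0.0000 + 0.0000 + 0.0000
  = 0.0000 bits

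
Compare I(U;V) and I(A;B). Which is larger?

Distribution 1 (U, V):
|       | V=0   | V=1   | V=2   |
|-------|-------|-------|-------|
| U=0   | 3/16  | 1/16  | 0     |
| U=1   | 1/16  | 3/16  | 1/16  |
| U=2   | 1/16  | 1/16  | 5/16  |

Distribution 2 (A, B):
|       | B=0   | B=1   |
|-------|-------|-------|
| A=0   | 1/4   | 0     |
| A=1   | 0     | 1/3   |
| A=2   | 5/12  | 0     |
Distribution 1 (U, V):
Marginal P(U) (row sums):
  P(U=0) = 3/16 + 1/16 + 0 = 1/4
  P(U=1) = 1/16 + 3/16 + 1/16 = 5/16
  P(U=2) = 1/16 + 1/16 + 5/16 = 7/16
Marginal P(V) (column sums):
  P(V=0) = 3/16 + 1/16 + 1/16 = 5/16
  P(V=1) = 1/16 + 3/16 + 1/16 = 5/16
  P(V=2) = 0 + 1/16 + 5/16 = 3/8

H(U) = -[(1/4)·log₂(1/4) + (5/16)·log₂(5/16) + (7/16)·log₂(7/16)]
  = 0.5000 + 0.5244 + 0.5218
  = 1.5462 bits
H(V) = -[(5/16)·log₂(5/16) + (5/16)·log₂(5/16) + (3/8)·log₂(3/8)]
  = 0.5244 + 0.5244 + 0.5306
  = 1.5794 bits
H(U,V) = -[(3/16)·log₂(3/16) + (1/16)·log₂(1/16) + (1/16)·log₂(1/16) + (3/16)·log₂(3/16) + (1/16)·log₂(1/16) + (1/16)·log₂(1/16) + (1/16)·log₂(1/16) + (5/16)·log₂(5/16)]
  = 0.4528 + 0.2500 + 0.2500 + 0.4528 + 0.2500 + 0.2500 + 0.2500 + 0.5244
  = 2.6800 bits

I(U;V) = H(U) + H(V) - H(U,V)
  = 1.5462 + 1.5794 - 2.6800
  = 0.4456 bits

Distribution 2 (A, B):
Marginal P(A) (row sums):
  P(A=0) = 1/4 + 0 = 1/4
  P(A=1) = 0 + 1/3 = 1/3
  P(A=2) = 5/12 + 0 = 5/12
Marginal P(B) (column sums):
  P(B=0) = 1/4 + 0 + 5/12 = 2/3
  P(B=1) = 0 + 1/3 + 0 = 1/3

H(A) = -[(1/4)·log₂(1/4) + (1/3)·log₂(1/3) + (5/12)·log₂(5/12)]
  = 0.5000 + 0.5283 + 0.5263
  = 1.5546 bits
H(B) = -[(2/3)·log₂(2/3) + (1/3)·log₂(1/3)]
  = 0.3900 + 0.5283
  = 0.9183 bits
H(A,B) = -[(1/4)·log₂(1/4) + (1/3)·log₂(1/3) + (5/12)·log₂(5/12)]
  = 0.5000 + 0.5283 + 0.5263
  = 1.5546 bits

I(A;B) = H(A) + H(B) - H(A,B)
  = 1.5546 + 0.9183 - 1.5546
  = 0.9183 bits

I(A;B) = 0.9183 bits > I(U;V) = 0.4456 bits, so (A, B) has the higher mutual information (stronger dependence).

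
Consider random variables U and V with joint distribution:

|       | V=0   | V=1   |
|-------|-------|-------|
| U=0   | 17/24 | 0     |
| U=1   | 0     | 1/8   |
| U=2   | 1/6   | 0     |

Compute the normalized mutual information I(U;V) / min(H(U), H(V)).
Marginal P(U) (row sums):
  P(U=0) = 17/24 + 0 = 17/24
  P(U=1) = 0 + 1/8 = 1/8
  P(U=2) = 1/6 + 0 = 1/6
Marginal P(V) (column sums):
  P(V=0) = 17/24 + 0 + 1/6 = 7/8
  P(V=1) = 0 + 1/8 + 0 = 1/8

H(U) = -[(17/24)·log₂(17/24) + (1/8)·log₂(1/8) + (1/6)·log₂(1/6)]
  = 0.3524 + 0.3750 + 0.4308
  = 1.1582 bits
H(V) = -[(7/8)·log₂(7/8) + (1/8)·log₂(1/8)]
  = 0.1686 + 0.3750
  = 0.5436 bits
H(U,V) = -[(17/24)·log₂(17/24) + (1/8)·log₂(1/8) + (1/6)·log₂(1/6)]
  = 0.3524 + 0.3750 + 0.4308
  = 1.1582 bits

I(U;V) = H(U) + H(V) - H(U,V)
  = 1.1582 + 0.5436 - 1.1582
  = 0.5436 bits

min(H(U), H(V)) = min(1.1582, 0.5436) = 0.5436 bits
Normalized MI = 0.5436 / 0.5436 = 1.0000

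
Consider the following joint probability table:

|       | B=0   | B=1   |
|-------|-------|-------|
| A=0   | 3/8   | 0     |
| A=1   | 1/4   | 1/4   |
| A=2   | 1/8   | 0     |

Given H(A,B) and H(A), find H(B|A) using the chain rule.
From the chain rule: H(A,B) = H(A) + H(B|A)
Therefore: H(B|A) = H(A,B) - H(A)

H(A,B) = -[(3/8)·log₂(3/8) + (1/4)·log₂(1/4) + (1/4)·log₂(1/4) + (1/8)·log₂(1/8)]
  = 0.5306 + 0.5000 + 0.5000 + 0.3750
  = 1.9056 bits
Marginal P(A) (row sums):
  P(A=0) = 3/8 + 0 = 3/8
  P(A=1) = 1/4 + 1/4 = 1/2
  P(A=2) = 1/8 + 0 = 1/8
H(A) = -[(3/8)·log₂(3/8) + (1/2)·log₂(1/2) + (1/8)·log₂(1/8)]
  = 0.5306 + 0.5000 + 0.3750
  = 1.4056 bits

H(B|A) = 1.9056 - 1.4056 = 0.5000 bits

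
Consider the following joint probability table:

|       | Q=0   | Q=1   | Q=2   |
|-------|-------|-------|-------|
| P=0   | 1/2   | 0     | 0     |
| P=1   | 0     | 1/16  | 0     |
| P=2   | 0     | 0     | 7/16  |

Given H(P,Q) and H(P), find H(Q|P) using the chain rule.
From the chain rule: H(P,Q) = H(P) + H(Q|P)
Therefore: H(Q|P) = H(P,Q) - H(P)

H(P,Q) = -[(1/2)·log₂(1/2) + (1/16)·log₂(1/16) + (7/16)·log₂(7/16)]
  = 0.5000 + 0.2500 + 0.5218
  = 1.2718 bits
Marginal P(P) (row sums):
  P(P=0) = 1/2 + 0 + 0 = 1/2
  P(P=1) = 0 + 1/16 + 0 = 1/16
  P(P=2) = 0 + 0 + 7/16 = 7/16
H(P) = -[(1/2)·log₂(1/2) + (1/16)·log₂(1/16) + (7/16)·log₂(7/16)]
  = 0.5000 + 0.2500 + 0.5218
  = 1.2718 bits

H(Q|P) = 1.2718 - 1.2718 = 0.0000 bits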